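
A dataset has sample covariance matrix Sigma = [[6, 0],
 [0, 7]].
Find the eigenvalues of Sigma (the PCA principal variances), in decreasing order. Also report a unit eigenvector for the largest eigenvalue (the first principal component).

Step 1 — characteristic polynomial of 2×2 Sigma:
  det(Sigma - λI) = λ² - trace · λ + det = 0.
  trace = 6 + 7 = 13, det = 6·7 - (0)² = 42.
Step 2 — discriminant:
  Δ = trace² - 4·det = 169 - 168 = 1.
Step 3 — eigenvalues:
  λ = (trace ± √Δ)/2 = (13 ± 1)/2,
  λ_1 = 7,  λ_2 = 6.

Step 4 — unit eigenvector for λ_1: Sigma is diagonal, so its eigenvectors are the coordinate axes. λ_1 = 7 is the diagonal entry on the second coordinate axis, hence
  v_1 = (0, 1) (||v_1|| = 1).

λ_1 = 7,  λ_2 = 6;  v_1 ≈ (0, 1)


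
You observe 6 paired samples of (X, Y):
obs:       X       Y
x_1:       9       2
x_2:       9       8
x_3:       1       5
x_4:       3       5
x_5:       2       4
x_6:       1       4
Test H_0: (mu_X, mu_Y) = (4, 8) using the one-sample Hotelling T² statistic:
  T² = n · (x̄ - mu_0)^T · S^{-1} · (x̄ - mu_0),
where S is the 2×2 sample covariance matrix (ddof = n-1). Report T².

Step 1 — sample mean vector:
  mean(X) = (9 + 9 + 1 + 3 + 2 + 1) / 6 = 25/6 = 4.1667
  mean(Y) = (2 + 8 + 5 + 5 + 4 + 4) / 6 = 28/6 = 4.6667
  x̄ = (4.1667, 4.6667),  deviation x̄ - mu_0 = (4.1667, 4.6667) - (4, 8) = (0.1667, -3.3333).

Step 2 — sample covariance matrix, S[i,j] = (1/(n-1)) · Σ_k (x_{k,i} - mean_i) · (x_{k,j} - mean_j), divisor n-1 = 5:
  S[X,X] = ((4.8333)·(4.8333) + (4.8333)·(4.8333) + (-3.1667)·(-3.1667) + (-1.1667)·(-1.1667) + (-2.1667)·(-2.1667) + (-3.1667)·(-3.1667)) / 5 = 72.8333/5 = 14.5667
  S[X,Y] = ((4.8333)·(-2.6667) + (4.8333)·(3.3333) + (-3.1667)·(0.3333) + (-1.1667)·(0.3333) + (-2.1667)·(-0.6667) + (-3.1667)·(-0.6667)) / 5 = 5.3333/5 = 1.0667
  S[Y,Y] = ((-2.6667)·(-2.6667) + (3.3333)·(3.3333) + (0.3333)·(0.3333) + (0.3333)·(0.3333) + (-0.6667)·(-0.6667) + (-0.6667)·(-0.6667)) / 5 = 19.3333/5 = 3.8667
  S = [[14.5667, 1.0667],
 [1.0667, 3.8667]].

Step 3 — invert S. det(S) = 14.5667·3.8667 - (1.0667)² = 55.1867.
  S^{-1} = (1/det) · [[d, -b], [-b, a]] = [[0.0701, -0.0193],
 [-0.0193, 0.264]].

Step 4 — quadratic form (x̄ - mu_0)^T · S^{-1} · (x̄ - mu_0):
  S^{-1} · (x̄ - mu_0) = (0.0761, -0.8831),
  (x̄ - mu_0)^T · [...] = (0.1667)·(0.0761) + (-3.3333)·(-0.8831) = 2.9562.

Step 5 — scale by n: T² = 6 · 2.9562 = 17.7374.

T² ≈ 17.7374


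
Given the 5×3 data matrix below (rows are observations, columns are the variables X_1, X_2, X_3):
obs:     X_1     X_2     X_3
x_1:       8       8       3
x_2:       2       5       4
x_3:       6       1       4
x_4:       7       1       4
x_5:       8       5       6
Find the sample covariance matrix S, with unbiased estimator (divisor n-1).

Step 1 — column means:
  mean(X_1) = (8 + 2 + 6 + 7 + 8) / 5 = 31/5 = 6.2
  mean(X_2) = (8 + 5 + 1 + 1 + 5) / 5 = 20/5 = 4
  mean(X_3) = (3 + 4 + 4 + 4 + 6) / 5 = 21/5 = 4.2

Step 2 — sample covariance S[i,j] = (1/(n-1)) · Σ_k (x_{k,i} - mean_i) · (x_{k,j} - mean_j), with n-1 = 4.
  S[X_1,X_1] = ((1.8)·(1.8) + (-4.2)·(-4.2) + (-0.2)·(-0.2) + (0.8)·(0.8) + (1.8)·(1.8)) / 4 = 24.8/4 = 6.2
  S[X_1,X_2] = ((1.8)·(4) + (-4.2)·(1) + (-0.2)·(-3) + (0.8)·(-3) + (1.8)·(1)) / 4 = 3/4 = 0.75
  S[X_1,X_3] = ((1.8)·(-1.2) + (-4.2)·(-0.2) + (-0.2)·(-0.2) + (0.8)·(-0.2) + (1.8)·(1.8)) / 4 = 1.8/4 = 0.45
  S[X_2,X_2] = ((4)·(4) + (1)·(1) + (-3)·(-3) + (-3)·(-3) + (1)·(1)) / 4 = 36/4 = 9
  S[X_2,X_3] = ((4)·(-1.2) + (1)·(-0.2) + (-3)·(-0.2) + (-3)·(-0.2) + (1)·(1.8)) / 4 = -2/4 = -0.5
  S[X_3,X_3] = ((-1.2)·(-1.2) + (-0.2)·(-0.2) + (-0.2)·(-0.2) + (-0.2)·(-0.2) + (1.8)·(1.8)) / 4 = 4.8/4 = 1.2

S is symmetric (S[j,i] = S[i,j]). Assembling:

S = [[6.2, 0.75, 0.45],
 [0.75, 9, -0.5],
 [0.45, -0.5, 1.2]]


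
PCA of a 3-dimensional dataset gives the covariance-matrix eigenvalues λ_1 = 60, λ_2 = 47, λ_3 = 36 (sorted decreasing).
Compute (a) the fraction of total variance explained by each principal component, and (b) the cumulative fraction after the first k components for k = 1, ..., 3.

Step 1 — total variance = trace(Sigma) = Σ λ_i = 60 + 47 + 36 = 143.

Step 2 — fraction explained by component i = λ_i / Σ λ:
  PC1: 60/143 = 0.4196
  PC2: 47/143 = 0.3287
  PC3: 36/143 = 0.2517

Step 3 — cumulative fraction after k components = (λ_1 + ... + λ_k) / Σ λ:
  k = 1: 60/143 = 0.4196
  k = 2: (60 + 47)/143 = 107/143 = 0.7483
  k = 3: (60 + 47 + 36)/143 = 143/143 = 1

Summary (fraction, with percent):

explained: PC1 0.4196 (41.96%), PC2 0.3287 (32.87%), PC3 0.2517 (25.17%);  cumulative: 0.4196, 0.7483, 1


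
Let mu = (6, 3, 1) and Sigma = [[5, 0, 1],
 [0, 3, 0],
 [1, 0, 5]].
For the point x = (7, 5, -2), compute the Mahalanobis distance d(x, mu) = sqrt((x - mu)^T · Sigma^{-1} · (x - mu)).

Step 1 — centre the observation: (x - mu) = (1, 2, -3).

Step 2 — invert Sigma (cofactor / det for 3×3, or solve directly):
  Sigma^{-1} = [[0.2083, 0, -0.0417],
 [0, 0.3333, 0],
 [-0.0417, 0, 0.2083]].

Step 3 — form the quadratic (x - mu)^T · Sigma^{-1} · (x - mu):
  Sigma^{-1} · (x - mu) = (0.3333, 0.6667, -0.6667).
  (x - mu)^T · [Sigma^{-1} · (x - mu)] = (1)·(0.3333) + (2)·(0.6667) + (-3)·(-0.6667) = 3.6667.

Step 4 — take square root: d = √(3.6667) ≈ 1.9149.

d(x, mu) = √(3.6667) ≈ 1.9149


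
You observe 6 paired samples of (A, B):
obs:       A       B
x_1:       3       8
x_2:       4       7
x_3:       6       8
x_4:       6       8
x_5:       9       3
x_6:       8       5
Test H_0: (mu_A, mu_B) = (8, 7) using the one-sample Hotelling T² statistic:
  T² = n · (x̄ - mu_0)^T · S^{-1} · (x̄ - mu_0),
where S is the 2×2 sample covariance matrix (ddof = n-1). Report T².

Step 1 — sample mean vector:
  mean(A) = (3 + 4 + 6 + 6 + 9 + 8) / 6 = 36/6 = 6
  mean(B) = (8 + 7 + 8 + 8 + 3 + 5) / 6 = 39/6 = 6.5
  x̄ = (6, 6.5),  deviation x̄ - mu_0 = (6, 6.5) - (8, 7) = (-2, -0.5).

Step 2 — sample covariance matrix, S[i,j] = (1/(n-1)) · Σ_k (x_{k,i} - mean_i) · (x_{k,j} - mean_j), divisor n-1 = 5:
  S[A,A] = ((-3)·(-3) + (-2)·(-2) + (0)·(0) + (0)·(0) + (3)·(3) + (2)·(2)) / 5 = 26/5 = 5.2
  S[A,B] = ((-3)·(1.5) + (-2)·(0.5) + (0)·(1.5) + (0)·(1.5) + (3)·(-3.5) + (2)·(-1.5)) / 5 = -19/5 = -3.8
  S[B,B] = ((1.5)·(1.5) + (0.5)·(0.5) + (1.5)·(1.5) + (1.5)·(1.5) + (-3.5)·(-3.5) + (-1.5)·(-1.5)) / 5 = 21.5/5 = 4.3
  S = [[5.2, -3.8],
 [-3.8, 4.3]].

Step 3 — invert S. det(S) = 5.2·4.3 - (-3.8)² = 7.92.
  S^{-1} = (1/det) · [[d, -b], [-b, a]] = [[0.5429, 0.4798],
 [0.4798, 0.6566]].

Step 4 — quadratic form (x̄ - mu_0)^T · S^{-1} · (x̄ - mu_0):
  S^{-1} · (x̄ - mu_0) = (-1.3258, -1.2879),
  (x̄ - mu_0)^T · [...] = (-2)·(-1.3258) + (-0.5)·(-1.2879) = 3.2955.

Step 5 — scale by n: T² = 6 · 3.2955 = 19.7727.

T² ≈ 19.7727


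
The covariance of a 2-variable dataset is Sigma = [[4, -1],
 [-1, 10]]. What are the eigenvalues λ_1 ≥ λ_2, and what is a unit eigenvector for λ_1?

Step 1 — characteristic polynomial of 2×2 Sigma:
  det(Sigma - λI) = λ² - trace · λ + det = 0.
  trace = 4 + 10 = 14, det = 4·10 - (-1)² = 39.
Step 2 — discriminant:
  Δ = trace² - 4·det = 196 - 156 = 40.
Step 3 — eigenvalues:
  λ = (trace ± √Δ)/2 = (14 ± 6.3246)/2,
  λ_1 = 10.1623,  λ_2 = 3.8377.

Step 4 — unit eigenvector for λ_1: solve (Sigma - λ_1 I)v = 0. First row:
  (4 - 10.1623)·v_x + (-1)·v_y = 0, i.e. (-6.1623)·v_x + (-1)·v_y = 0,
  so v ∝ (b, λ_1 - a) = (-1, 6.1623); multiply by -1 so the first entry is positive: u = (1, -6.1623).
  ||u|| = √((1)² + (-6.1623)²) = √(38.9737) ≈ 6.2429,
  v_1 = u/||u|| ≈ (0.1602, -0.9871) (||v_1|| = 1).

λ_1 = 10.1623,  λ_2 = 3.8377;  v_1 ≈ (0.1602, -0.9871)


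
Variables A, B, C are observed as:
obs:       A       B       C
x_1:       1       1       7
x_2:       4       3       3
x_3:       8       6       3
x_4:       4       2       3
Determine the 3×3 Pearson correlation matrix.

Step 1 — column means:
  mean(A) = (1 + 4 + 8 + 4) / 4 = 17/4 = 4.25
  mean(B) = (1 + 3 + 6 + 2) / 4 = 12/4 = 3
  mean(C) = (7 + 3 + 3 + 3) / 4 = 16/4 = 4

Step 2 — sample variances and covariances s[i,j] = (1/(n-1)) · Σ_k (x_{k,i} - mean_i) · (x_{k,j} - mean_j), with n-1 = 3:
  s[A,A] = ((-3.25)·(-3.25) + (-0.25)·(-0.25) + (3.75)·(3.75) + (-0.25)·(-0.25)) / 3 = 24.75/3 = 8.25
  s[A,B] = ((-3.25)·(-2) + (-0.25)·(0) + (3.75)·(3) + (-0.25)·(-1)) / 3 = 18/3 = 6
  s[A,C] = ((-3.25)·(3) + (-0.25)·(-1) + (3.75)·(-1) + (-0.25)·(-1)) / 3 = -13/3 = -4.3333
  s[B,B] = ((-2)·(-2) + (0)·(0) + (3)·(3) + (-1)·(-1)) / 3 = 14/3 = 4.6667
  s[B,C] = ((-2)·(3) + (0)·(-1) + (3)·(-1) + (-1)·(-1)) / 3 = -8/3 = -2.6667
  s[C,C] = ((3)·(3) + (-1)·(-1) + (-1)·(-1) + (-1)·(-1)) / 3 = 12/3 = 4
  Sample standard deviations s_i = √(s[i,i]):
  s(A) = √(8.25) = 2.8723
  s(B) = √(4.6667) = 2.1602
  s(C) = √(4) = 2

Step 3 — r_{ij} = s_{ij} / (s_i · s_j):
  r[A,A] = 1 (diagonal).
  r[A,B] = 6 / (2.8723 · 2.1602) = 6 / 6.2048 = 0.967
  r[A,C] = -4.3333 / (2.8723 · 2) = -4.3333 / 5.7446 = -0.7543
  r[B,B] = 1 (diagonal).
  r[B,C] = -2.6667 / (2.1602 · 2) = -2.6667 / 4.3205 = -0.6172
  r[C,C] = 1 (diagonal).

R is symmetric with unit diagonal. Assembling:

R = [[1, 0.967, -0.7543],
 [0.967, 1, -0.6172],
 [-0.7543, -0.6172, 1]]


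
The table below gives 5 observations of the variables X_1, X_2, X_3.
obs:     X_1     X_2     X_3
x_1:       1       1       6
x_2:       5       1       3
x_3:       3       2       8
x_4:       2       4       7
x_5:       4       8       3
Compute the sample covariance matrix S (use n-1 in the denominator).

Step 1 — column means:
  mean(X_1) = (1 + 5 + 3 + 2 + 4) / 5 = 15/5 = 3
  mean(X_2) = (1 + 1 + 2 + 4 + 8) / 5 = 16/5 = 3.2
  mean(X_3) = (6 + 3 + 8 + 7 + 3) / 5 = 27/5 = 5.4

Step 2 — sample covariance S[i,j] = (1/(n-1)) · Σ_k (x_{k,i} - mean_i) · (x_{k,j} - mean_j), with n-1 = 4.
  S[X_1,X_1] = ((-2)·(-2) + (2)·(2) + (0)·(0) + (-1)·(-1) + (1)·(1)) / 4 = 10/4 = 2.5
  S[X_1,X_2] = ((-2)·(-2.2) + (2)·(-2.2) + (0)·(-1.2) + (-1)·(0.8) + (1)·(4.8)) / 4 = 4/4 = 1
  S[X_1,X_3] = ((-2)·(0.6) + (2)·(-2.4) + (0)·(2.6) + (-1)·(1.6) + (1)·(-2.4)) / 4 = -10/4 = -2.5
  S[X_2,X_2] = ((-2.2)·(-2.2) + (-2.2)·(-2.2) + (-1.2)·(-1.2) + (0.8)·(0.8) + (4.8)·(4.8)) / 4 = 34.8/4 = 8.7
  S[X_2,X_3] = ((-2.2)·(0.6) + (-2.2)·(-2.4) + (-1.2)·(2.6) + (0.8)·(1.6) + (4.8)·(-2.4)) / 4 = -9.4/4 = -2.35
  S[X_3,X_3] = ((0.6)·(0.6) + (-2.4)·(-2.4) + (2.6)·(2.6) + (1.6)·(1.6) + (-2.4)·(-2.4)) / 4 = 21.2/4 = 5.3

S is symmetric (S[j,i] = S[i,j]). Assembling:

S = [[2.5, 1, -2.5],
 [1, 8.7, -2.35],
 [-2.5, -2.35, 5.3]]


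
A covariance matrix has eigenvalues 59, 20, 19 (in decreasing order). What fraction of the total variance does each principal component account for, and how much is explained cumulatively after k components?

Step 1 — total variance = trace(Sigma) = Σ λ_i = 59 + 20 + 19 = 98.

Step 2 — fraction explained by component i = λ_i / Σ λ:
  PC1: 59/98 = 0.602
  PC2: 20/98 = 0.2041
  PC3: 19/98 = 0.1939

Step 3 — cumulative fraction after k components = (λ_1 + ... + λ_k) / Σ λ:
  k = 1: 59/98 = 0.602
  k = 2: (59 + 20)/98 = 79/98 = 0.8061
  k = 3: (59 + 20 + 19)/98 = 98/98 = 1

Summary (fraction, with percent):

explained: PC1 0.602 (60.2%), PC2 0.2041 (20.41%), PC3 0.1939 (19.39%);  cumulative: 0.602, 0.8061, 1


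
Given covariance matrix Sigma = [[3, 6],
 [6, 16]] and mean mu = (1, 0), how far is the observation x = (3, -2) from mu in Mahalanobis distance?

Step 1 — centre the observation: (x - mu) = (2, -2).

Step 2 — invert Sigma. det(Sigma) = 3·16 - (6)² = 12.
  Sigma^{-1} = (1/det) · [[d, -b], [-b, a]] = [[1.3333, -0.5],
 [-0.5, 0.25]].

Step 3 — form the quadratic (x - mu)^T · Sigma^{-1} · (x - mu):
  Sigma^{-1} · (x - mu) = (3.6667, -1.5).
  (x - mu)^T · [Sigma^{-1} · (x - mu)] = (2)·(3.6667) + (-2)·(-1.5) = 10.3333.

Step 4 — take square root: d = √(10.3333) ≈ 3.2146.

d(x, mu) = √(10.3333) ≈ 3.2146


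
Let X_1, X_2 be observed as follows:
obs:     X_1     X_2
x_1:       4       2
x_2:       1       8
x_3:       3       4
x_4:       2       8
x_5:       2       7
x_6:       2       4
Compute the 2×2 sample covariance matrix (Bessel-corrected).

Step 1 — column means:
  mean(X_1) = (4 + 1 + 3 + 2 + 2 + 2) / 6 = 14/6 = 2.3333
  mean(X_2) = (2 + 8 + 4 + 8 + 7 + 4) / 6 = 33/6 = 5.5

Step 2 — sample covariance S[i,j] = (1/(n-1)) · Σ_k (x_{k,i} - mean_i) · (x_{k,j} - mean_j), with n-1 = 5.
  S[X_1,X_1] = ((1.6667)·(1.6667) + (-1.3333)·(-1.3333) + (0.6667)·(0.6667) + (-0.3333)·(-0.3333) + (-0.3333)·(-0.3333) + (-0.3333)·(-0.3333)) / 5 = 5.3333/5 = 1.0667
  S[X_1,X_2] = ((1.6667)·(-3.5) + (-1.3333)·(2.5) + (0.6667)·(-1.5) + (-0.3333)·(2.5) + (-0.3333)·(1.5) + (-0.3333)·(-1.5)) / 5 = -11/5 = -2.2
  S[X_2,X_2] = ((-3.5)·(-3.5) + (2.5)·(2.5) + (-1.5)·(-1.5) + (2.5)·(2.5) + (1.5)·(1.5) + (-1.5)·(-1.5)) / 5 = 31.5/5 = 6.3

S is symmetric (S[j,i] = S[i,j]). Assembling:

S = [[1.0667, -2.2],
 [-2.2, 6.3]]


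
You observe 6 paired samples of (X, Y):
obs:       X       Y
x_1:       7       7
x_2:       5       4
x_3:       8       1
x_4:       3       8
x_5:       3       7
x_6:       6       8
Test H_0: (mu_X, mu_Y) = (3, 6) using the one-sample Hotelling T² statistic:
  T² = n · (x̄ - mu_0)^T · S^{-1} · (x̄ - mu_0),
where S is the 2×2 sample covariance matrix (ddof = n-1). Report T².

Step 1 — sample mean vector:
  mean(X) = (7 + 5 + 8 + 3 + 3 + 6) / 6 = 32/6 = 5.3333
  mean(Y) = (7 + 4 + 1 + 8 + 7 + 8) / 6 = 35/6 = 5.8333
  x̄ = (5.3333, 5.8333),  deviation x̄ - mu_0 = (5.3333, 5.8333) - (3, 6) = (2.3333, -0.1667).

Step 2 — sample covariance matrix, S[i,j] = (1/(n-1)) · Σ_k (x_{k,i} - mean_i) · (x_{k,j} - mean_j), divisor n-1 = 5:
  S[X,X] = ((1.6667)·(1.6667) + (-0.3333)·(-0.3333) + (2.6667)·(2.6667) + (-2.3333)·(-2.3333) + (-2.3333)·(-2.3333) + (0.6667)·(0.6667)) / 5 = 21.3333/5 = 4.2667
  S[X,Y] = ((1.6667)·(1.1667) + (-0.3333)·(-1.8333) + (2.6667)·(-4.8333) + (-2.3333)·(2.1667) + (-2.3333)·(1.1667) + (0.6667)·(2.1667)) / 5 = -16.6667/5 = -3.3333
  S[Y,Y] = ((1.1667)·(1.1667) + (-1.8333)·(-1.8333) + (-4.8333)·(-4.8333) + (2.1667)·(2.1667) + (1.1667)·(1.1667) + (2.1667)·(2.1667)) / 5 = 38.8333/5 = 7.7667
  S = [[4.2667, -3.3333],
 [-3.3333, 7.7667]].

Step 3 — invert S. det(S) = 4.2667·7.7667 - (-3.3333)² = 22.0267.
  S^{-1} = (1/det) · [[d, -b], [-b, a]] = [[0.3526, 0.1513],
 [0.1513, 0.1937]].

Step 4 — quadratic form (x̄ - mu_0)^T · S^{-1} · (x̄ - mu_0):
  S^{-1} · (x̄ - mu_0) = (0.7975, 0.3208),
  (x̄ - mu_0)^T · [...] = (2.3333)·(0.7975) + (-0.1667)·(0.3208) = 1.8074.

Step 5 — scale by n: T² = 6 · 1.8074 = 10.8444.

T² ≈ 10.8444


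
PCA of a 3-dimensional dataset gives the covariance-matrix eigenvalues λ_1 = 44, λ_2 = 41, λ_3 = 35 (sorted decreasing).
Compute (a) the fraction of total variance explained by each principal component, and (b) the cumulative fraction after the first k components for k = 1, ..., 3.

Step 1 — total variance = trace(Sigma) = Σ λ_i = 44 + 41 + 35 = 120.

Step 2 — fraction explained by component i = λ_i / Σ λ:
  PC1: 44/120 = 0.3667
  PC2: 41/120 = 0.3417
  PC3: 35/120 = 0.2917

Step 3 — cumulative fraction after k components = (λ_1 + ... + λ_k) / Σ λ:
  k = 1: 44/120 = 0.3667
  k = 2: (44 + 41)/120 = 85/120 = 0.7083
  k = 3: (44 + 41 + 35)/120 = 120/120 = 1

Summary (fraction, with percent):

explained: PC1 0.3667 (36.67%), PC2 0.3417 (34.17%), PC3 0.2917 (29.17%);  cumulative: 0.3667, 0.7083, 1


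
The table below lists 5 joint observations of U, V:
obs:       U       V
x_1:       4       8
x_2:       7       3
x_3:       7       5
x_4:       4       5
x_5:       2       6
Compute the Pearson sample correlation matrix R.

Step 1 — column means:
  mean(U) = (4 + 7 + 7 + 4 + 2) / 5 = 24/5 = 4.8
  mean(V) = (8 + 3 + 5 + 5 + 6) / 5 = 27/5 = 5.4

Step 2 — sample variances and covariances s[i,j] = (1/(n-1)) · Σ_k (x_{k,i} - mean_i) · (x_{k,j} - mean_j), with n-1 = 4:
  s[U,U] = ((-0.8)·(-0.8) + (2.2)·(2.2) + (2.2)·(2.2) + (-0.8)·(-0.8) + (-2.8)·(-2.8)) / 4 = 18.8/4 = 4.7
  s[U,V] = ((-0.8)·(2.6) + (2.2)·(-2.4) + (2.2)·(-0.4) + (-0.8)·(-0.4) + (-2.8)·(0.6)) / 4 = -9.6/4 = -2.4
  s[V,V] = ((2.6)·(2.6) + (-2.4)·(-2.4) + (-0.4)·(-0.4) + (-0.4)·(-0.4) + (0.6)·(0.6)) / 4 = 13.2/4 = 3.3
  Sample standard deviations s_i = √(s[i,i]):
  s(U) = √(4.7) = 2.1679
  s(V) = √(3.3) = 1.8166

Step 3 — r_{ij} = s_{ij} / (s_i · s_j):
  r[U,U] = 1 (diagonal).
  r[U,V] = -2.4 / (2.1679 · 1.8166) = -2.4 / 3.9383 = -0.6094
  r[V,V] = 1 (diagonal).

R is symmetric with unit diagonal. Assembling:

R = [[1, -0.6094],
 [-0.6094, 1]]


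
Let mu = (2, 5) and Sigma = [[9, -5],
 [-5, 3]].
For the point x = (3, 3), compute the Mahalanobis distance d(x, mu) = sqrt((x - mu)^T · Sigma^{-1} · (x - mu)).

Step 1 — centre the observation: (x - mu) = (1, -2).

Step 2 — invert Sigma. det(Sigma) = 9·3 - (-5)² = 2.
  Sigma^{-1} = (1/det) · [[d, -b], [-b, a]] = [[1.5, 2.5],
 [2.5, 4.5]].

Step 3 — form the quadratic (x - mu)^T · Sigma^{-1} · (x - mu):
  Sigma^{-1} · (x - mu) = (-3.5, -6.5).
  (x - mu)^T · [Sigma^{-1} · (x - mu)] = (1)·(-3.5) + (-2)·(-6.5) = 9.5.

Step 4 — take square root: d = √(9.5) ≈ 3.0822.

d(x, mu) = √(9.5) ≈ 3.0822


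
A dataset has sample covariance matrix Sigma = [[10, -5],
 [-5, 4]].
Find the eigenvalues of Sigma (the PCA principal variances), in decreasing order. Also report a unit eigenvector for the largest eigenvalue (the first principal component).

Step 1 — characteristic polynomial of 2×2 Sigma:
  det(Sigma - λI) = λ² - trace · λ + det = 0.
  trace = 10 + 4 = 14, det = 10·4 - (-5)² = 15.
Step 2 — discriminant:
  Δ = trace² - 4·det = 196 - 60 = 136.
Step 3 — eigenvalues:
  λ = (trace ± √Δ)/2 = (14 ± 11.6619)/2,
  λ_1 = 12.831,  λ_2 = 1.169.

Step 4 — unit eigenvector for λ_1: solve (Sigma - λ_1 I)v = 0. First row:
  (10 - 12.831)·v_x + (-5)·v_y = 0, i.e. (-2.831)·v_x + (-5)·v_y = 0,
  so v ∝ (b, λ_1 - a) = (-5, 2.831); multiply by -1 so the first entry is positive: u = (5, -2.831).
  ||u|| = √((5)² + (-2.831)²) = √(33.0143) ≈ 5.7458,
  v_1 = u/||u|| ≈ (0.8702, -0.4927) (||v_1|| = 1).

λ_1 = 12.831,  λ_2 = 1.169;  v_1 ≈ (0.8702, -0.4927)


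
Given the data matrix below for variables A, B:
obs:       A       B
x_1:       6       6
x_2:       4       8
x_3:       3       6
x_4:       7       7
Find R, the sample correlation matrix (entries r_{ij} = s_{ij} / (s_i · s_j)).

Step 1 — column means:
  mean(A) = (6 + 4 + 3 + 7) / 4 = 20/4 = 5
  mean(B) = (6 + 8 + 6 + 7) / 4 = 27/4 = 6.75

Step 2 — sample variances and covariances s[i,j] = (1/(n-1)) · Σ_k (x_{k,i} - mean_i) · (x_{k,j} - mean_j), with n-1 = 3:
  s[A,A] = ((1)·(1) + (-1)·(-1) + (-2)·(-2) + (2)·(2)) / 3 = 10/3 = 3.3333
  s[A,B] = ((1)·(-0.75) + (-1)·(1.25) + (-2)·(-0.75) + (2)·(0.25)) / 3 = 0/3 = 0
  s[B,B] = ((-0.75)·(-0.75) + (1.25)·(1.25) + (-0.75)·(-0.75) + (0.25)·(0.25)) / 3 = 2.75/3 = 0.9167
  Sample standard deviations s_i = √(s[i,i]):
  s(A) = √(3.3333) = 1.8257
  s(B) = √(0.9167) = 0.9574

Step 3 — r_{ij} = s_{ij} / (s_i · s_j):
  r[A,A] = 1 (diagonal).
  r[A,B] = 0 / (1.8257 · 0.9574) = 0 / 1.748 = 0
  r[B,B] = 1 (diagonal).

R is symmetric with unit diagonal. Assembling:

R = [[1, 0],
 [0, 1]]


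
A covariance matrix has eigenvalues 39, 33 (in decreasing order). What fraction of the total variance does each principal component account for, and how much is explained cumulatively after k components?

Step 1 — total variance = trace(Sigma) = Σ λ_i = 39 + 33 = 72.

Step 2 — fraction explained by component i = λ_i / Σ λ:
  PC1: 39/72 = 0.5417
  PC2: 33/72 = 0.4583

Step 3 — cumulative fraction after k components = (λ_1 + ... + λ_k) / Σ λ:
  k = 1: 39/72 = 0.5417
  k = 2: (39 + 33)/72 = 72/72 = 1

Summary (fraction, with percent):

explained: PC1 0.5417 (54.17%), PC2 0.4583 (45.83%);  cumulative: 0.5417, 1


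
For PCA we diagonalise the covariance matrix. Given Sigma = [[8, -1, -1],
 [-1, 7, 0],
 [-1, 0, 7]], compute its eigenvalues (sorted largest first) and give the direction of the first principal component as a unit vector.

Step 1 — characteristic polynomial p(λ) = det(λI - Sigma) = λ³ - tr·λ² + c_1·λ - det, where tr = trace, c_1 = sum of the principal 2×2 minors, det = det(Sigma):
  tr = 8 + 7 + 7 = 22,
  c_1 = (8·7 - (-1)²) + (8·7 - (-1)²) + (7·7 - (0)²) = 55 + 55 + 49 = 159,
  det = 8·(7·7 - (0)²) - (-1)·((-1)·7 - (0)·(-1)) + (-1)·((-1)·(0) - 7·(-1)) = 8·(49) - (-1)·(-7) + (-1)·(7) = 378.
  So p(λ) = λ³ - 22λ² + 159λ - 378.
Step 2 — look for an integer root (rational root theorem: any rational root is an integer divisor of 378). Testing λ = 6:
  p(6) = 216 - 792 + 954 - 378 = 0  ✓
  Dividing out (λ - 6): p(λ) = (λ - 6)(λ² - 16λ + 63).
Step 3 — remaining eigenvalues from the quadratic λ² - 16λ + 63 = 0:
  Δ = 16² - 4·63 = 256 - 252 = 4,  λ = (16 ± √4)/2 = (16 ± 2)/2 = 9 or 7.
  Sorted: λ_1 = 9,  λ_2 = 7,  λ_3 = 6  (check: sum = 22 = tr ✓).

Step 4 — unit eigenvector for λ_1 = 9: v spans the null space of (Sigma - λ_1 I), whose rows are
  r_1 = (-1, -1, -1),  r_2 = (-1, -2, 0),  r_3 = (-1, 0, -2).
  v is orthogonal to every row, so take v ∝ r_1 × r_2 = ((-1)·(0) - (-1)·(-2), (-1)·(-1) - (-1)·(0), (-1)·(-2) - (-1)·(-1)) = (-2, 1, 1).
  Rescale (multiply by -1 so the first nonzero entry is positive): u = (2, -1, -1).
  ||u|| = √((2)² + (-1)² + (-1)²) = √(6) ≈ 2.4495,  v_1 = u/||u|| ≈ (0.8165, -0.4082, -0.4082) (||v_1|| = 1).

λ_1 = 9,  λ_2 = 7,  λ_3 = 6;  v_1 ≈ (0.8165, -0.4082, -0.4082)


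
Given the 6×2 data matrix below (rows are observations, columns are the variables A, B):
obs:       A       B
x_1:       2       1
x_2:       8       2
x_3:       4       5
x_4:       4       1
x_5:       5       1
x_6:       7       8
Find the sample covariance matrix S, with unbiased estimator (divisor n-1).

Step 1 — column means:
  mean(A) = (2 + 8 + 4 + 4 + 5 + 7) / 6 = 30/6 = 5
  mean(B) = (1 + 2 + 5 + 1 + 1 + 8) / 6 = 18/6 = 3

Step 2 — sample covariance S[i,j] = (1/(n-1)) · Σ_k (x_{k,i} - mean_i) · (x_{k,j} - mean_j), with n-1 = 5.
  S[A,A] = ((-3)·(-3) + (3)·(3) + (-1)·(-1) + (-1)·(-1) + (0)·(0) + (2)·(2)) / 5 = 24/5 = 4.8
  S[A,B] = ((-3)·(-2) + (3)·(-1) + (-1)·(2) + (-1)·(-2) + (0)·(-2) + (2)·(5)) / 5 = 13/5 = 2.6
  S[B,B] = ((-2)·(-2) + (-1)·(-1) + (2)·(2) + (-2)·(-2) + (-2)·(-2) + (5)·(5)) / 5 = 42/5 = 8.4

S is symmetric (S[j,i] = S[i,j]). Assembling:

S = [[4.8, 2.6],
 [2.6, 8.4]]


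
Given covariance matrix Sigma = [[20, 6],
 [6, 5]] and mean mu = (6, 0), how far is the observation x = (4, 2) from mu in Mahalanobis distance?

Step 1 — centre the observation: (x - mu) = (-2, 2).

Step 2 — invert Sigma. det(Sigma) = 20·5 - (6)² = 64.
  Sigma^{-1} = (1/det) · [[d, -b], [-b, a]] = [[0.0781, -0.0938],
 [-0.0938, 0.3125]].

Step 3 — form the quadratic (x - mu)^T · Sigma^{-1} · (x - mu):
  Sigma^{-1} · (x - mu) = (-0.3438, 0.8125).
  (x - mu)^T · [Sigma^{-1} · (x - mu)] = (-2)·(-0.3438) + (2)·(0.8125) = 2.3125.

Step 4 — take square root: d = √(2.3125) ≈ 1.5207.

d(x, mu) = √(2.3125) ≈ 1.5207


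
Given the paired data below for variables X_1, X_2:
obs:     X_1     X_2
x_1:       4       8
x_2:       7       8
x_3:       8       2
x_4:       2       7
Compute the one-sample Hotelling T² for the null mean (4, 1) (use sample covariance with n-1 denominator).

Step 1 — sample mean vector:
  mean(X_1) = (4 + 7 + 8 + 2) / 4 = 21/4 = 5.25
  mean(X_2) = (8 + 8 + 2 + 7) / 4 = 25/4 = 6.25
  x̄ = (5.25, 6.25),  deviation x̄ - mu_0 = (5.25, 6.25) - (4, 1) = (1.25, 5.25).

Step 2 — sample covariance matrix, S[i,j] = (1/(n-1)) · Σ_k (x_{k,i} - mean_i) · (x_{k,j} - mean_j), divisor n-1 = 3:
  S[X_1,X_1] = ((-1.25)·(-1.25) + (1.75)·(1.75) + (2.75)·(2.75) + (-3.25)·(-3.25)) / 3 = 22.75/3 = 7.5833
  S[X_1,X_2] = ((-1.25)·(1.75) + (1.75)·(1.75) + (2.75)·(-4.25) + (-3.25)·(0.75)) / 3 = -13.25/3 = -4.4167
  S[X_2,X_2] = ((1.75)·(1.75) + (1.75)·(1.75) + (-4.25)·(-4.25) + (0.75)·(0.75)) / 3 = 24.75/3 = 8.25
  S = [[7.5833, -4.4167],
 [-4.4167, 8.25]].

Step 3 — invert S. det(S) = 7.5833·8.25 - (-4.4167)² = 43.0556.
  S^{-1} = (1/det) · [[d, -b], [-b, a]] = [[0.1916, 0.1026],
 [0.1026, 0.1761]].

Step 4 — quadratic form (x̄ - mu_0)^T · S^{-1} · (x̄ - mu_0):
  S^{-1} · (x̄ - mu_0) = (0.7781, 1.0529),
  (x̄ - mu_0)^T · [...] = (1.25)·(0.7781) + (5.25)·(1.0529) = 6.5003.

Step 5 — scale by n: T² = 4 · 6.5003 = 26.0013.

T² ≈ 26.0013


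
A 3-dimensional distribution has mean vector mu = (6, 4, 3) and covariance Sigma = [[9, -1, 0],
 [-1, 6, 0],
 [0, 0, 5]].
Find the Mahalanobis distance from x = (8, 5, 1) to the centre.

Step 1 — centre the observation: (x - mu) = (2, 1, -2).

Step 2 — invert Sigma (cofactor / det for 3×3, or solve directly):
  Sigma^{-1} = [[0.1132, 0.0189, 0],
 [0.0189, 0.1698, 0],
 [0, 0, 0.2]].

Step 3 — form the quadratic (x - mu)^T · Sigma^{-1} · (x - mu):
  Sigma^{-1} · (x - mu) = (0.2453, 0.2075, -0.4).
  (x - mu)^T · [Sigma^{-1} · (x - mu)] = (2)·(0.2453) + (1)·(0.2075) + (-2)·(-0.4) = 1.4981.

Step 4 — take square root: d = √(1.4981) ≈ 1.224.

d(x, mu) = √(1.4981) ≈ 1.224


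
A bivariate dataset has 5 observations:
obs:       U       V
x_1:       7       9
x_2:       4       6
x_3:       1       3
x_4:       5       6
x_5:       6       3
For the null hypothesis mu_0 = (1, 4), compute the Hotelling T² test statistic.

Step 1 — sample mean vector:
  mean(U) = (7 + 4 + 1 + 5 + 6) / 5 = 23/5 = 4.6
  mean(V) = (9 + 6 + 3 + 6 + 3) / 5 = 27/5 = 5.4
  x̄ = (4.6, 5.4),  deviation x̄ - mu_0 = (4.6, 5.4) - (1, 4) = (3.6, 1.4).

Step 2 — sample covariance matrix, S[i,j] = (1/(n-1)) · Σ_k (x_{k,i} - mean_i) · (x_{k,j} - mean_j), divisor n-1 = 4:
  S[U,U] = ((2.4)·(2.4) + (-0.6)·(-0.6) + (-3.6)·(-3.6) + (0.4)·(0.4) + (1.4)·(1.4)) / 4 = 21.2/4 = 5.3
  S[U,V] = ((2.4)·(3.6) + (-0.6)·(0.6) + (-3.6)·(-2.4) + (0.4)·(0.6) + (1.4)·(-2.4)) / 4 = 13.8/4 = 3.45
  S[V,V] = ((3.6)·(3.6) + (0.6)·(0.6) + (-2.4)·(-2.4) + (0.6)·(0.6) + (-2.4)·(-2.4)) / 4 = 25.2/4 = 6.3
  S = [[5.3, 3.45],
 [3.45, 6.3]].

Step 3 — invert S. det(S) = 5.3·6.3 - (3.45)² = 21.4875.
  S^{-1} = (1/det) · [[d, -b], [-b, a]] = [[0.2932, -0.1606],
 [-0.1606, 0.2467]].

Step 4 — quadratic form (x̄ - mu_0)^T · S^{-1} · (x̄ - mu_0):
  S^{-1} · (x̄ - mu_0) = (0.8307, -0.2327),
  (x̄ - mu_0)^T · [...] = (3.6)·(0.8307) + (1.4)·(-0.2327) = 2.6648.

Step 5 — scale by n: T² = 5 · 2.6648 = 13.324.

T² ≈ 13.324


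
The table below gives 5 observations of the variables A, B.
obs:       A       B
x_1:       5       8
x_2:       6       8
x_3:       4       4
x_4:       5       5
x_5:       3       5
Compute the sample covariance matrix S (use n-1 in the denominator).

Step 1 — column means:
  mean(A) = (5 + 6 + 4 + 5 + 3) / 5 = 23/5 = 4.6
  mean(B) = (8 + 8 + 4 + 5 + 5) / 5 = 30/5 = 6

Step 2 — sample covariance S[i,j] = (1/(n-1)) · Σ_k (x_{k,i} - mean_i) · (x_{k,j} - mean_j), with n-1 = 4.
  S[A,A] = ((0.4)·(0.4) + (1.4)·(1.4) + (-0.6)·(-0.6) + (0.4)·(0.4) + (-1.6)·(-1.6)) / 4 = 5.2/4 = 1.3
  S[A,B] = ((0.4)·(2) + (1.4)·(2) + (-0.6)·(-2) + (0.4)·(-1) + (-1.6)·(-1)) / 4 = 6/4 = 1.5
  S[B,B] = ((2)·(2) + (2)·(2) + (-2)·(-2) + (-1)·(-1) + (-1)·(-1)) / 4 = 14/4 = 3.5

S is symmetric (S[j,i] = S[i,j]). Assembling:

S = [[1.3, 1.5],
 [1.5, 3.5]]


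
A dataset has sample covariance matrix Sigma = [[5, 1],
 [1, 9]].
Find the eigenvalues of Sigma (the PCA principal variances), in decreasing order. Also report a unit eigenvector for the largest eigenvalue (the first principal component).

Step 1 — characteristic polynomial of 2×2 Sigma:
  det(Sigma - λI) = λ² - trace · λ + det = 0.
  trace = 5 + 9 = 14, det = 5·9 - (1)² = 44.
Step 2 — discriminant:
  Δ = trace² - 4·det = 196 - 176 = 20.
Step 3 — eigenvalues:
  λ = (trace ± √Δ)/2 = (14 ± 4.4721)/2,
  λ_1 = 9.2361,  λ_2 = 4.7639.

Step 4 — unit eigenvector for λ_1: solve (Sigma - λ_1 I)v = 0. First row:
  (5 - 9.2361)·v_x + (1)·v_y = 0, i.e. (-4.2361)·v_x + (1)·v_y = 0,
  so v ∝ (b, λ_1 - a) = (1, 4.2361) = u.
  ||u|| = √((1)² + (4.2361)²) = √(18.9443) ≈ 4.3525,
  v_1 = u/||u|| ≈ (0.2298, 0.9732) (||v_1|| = 1).

λ_1 = 9.2361,  λ_2 = 4.7639;  v_1 ≈ (0.2298, 0.9732)


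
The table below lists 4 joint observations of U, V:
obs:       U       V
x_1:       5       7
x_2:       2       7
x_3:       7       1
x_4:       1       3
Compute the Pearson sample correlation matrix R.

Step 1 — column means:
  mean(U) = (5 + 2 + 7 + 1) / 4 = 15/4 = 3.75
  mean(V) = (7 + 7 + 1 + 3) / 4 = 18/4 = 4.5

Step 2 — sample variances and covariances s[i,j] = (1/(n-1)) · Σ_k (x_{k,i} - mean_i) · (x_{k,j} - mean_j), with n-1 = 3:
  s[U,U] = ((1.25)·(1.25) + (-1.75)·(-1.75) + (3.25)·(3.25) + (-2.75)·(-2.75)) / 3 = 22.75/3 = 7.5833
  s[U,V] = ((1.25)·(2.5) + (-1.75)·(2.5) + (3.25)·(-3.5) + (-2.75)·(-1.5)) / 3 = -8.5/3 = -2.8333
  s[V,V] = ((2.5)·(2.5) + (2.5)·(2.5) + (-3.5)·(-3.5) + (-1.5)·(-1.5)) / 3 = 27/3 = 9
  Sample standard deviations s_i = √(s[i,i]):
  s(U) = √(7.5833) = 2.7538
  s(V) = √(9) = 3

Step 3 — r_{ij} = s_{ij} / (s_i · s_j):
  r[U,U] = 1 (diagonal).
  r[U,V] = -2.8333 / (2.7538 · 3) = -2.8333 / 8.2614 = -0.343
  r[V,V] = 1 (diagonal).

R is symmetric with unit diagonal. Assembling:

R = [[1, -0.343],
 [-0.343, 1]]


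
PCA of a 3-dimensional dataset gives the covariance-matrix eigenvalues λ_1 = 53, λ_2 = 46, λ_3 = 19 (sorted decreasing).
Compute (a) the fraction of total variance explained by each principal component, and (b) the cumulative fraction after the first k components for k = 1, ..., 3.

Step 1 — total variance = trace(Sigma) = Σ λ_i = 53 + 46 + 19 = 118.

Step 2 — fraction explained by component i = λ_i / Σ λ:
  PC1: 53/118 = 0.4492
  PC2: 46/118 = 0.3898
  PC3: 19/118 = 0.161

Step 3 — cumulative fraction after k components = (λ_1 + ... + λ_k) / Σ λ:
  k = 1: 53/118 = 0.4492
  k = 2: (53 + 46)/118 = 99/118 = 0.839
  k = 3: (53 + 46 + 19)/118 = 118/118 = 1

Summary (fraction, with percent):

explained: PC1 0.4492 (44.92%), PC2 0.3898 (38.98%), PC3 0.161 (16.1%);  cumulative: 0.4492, 0.839, 1


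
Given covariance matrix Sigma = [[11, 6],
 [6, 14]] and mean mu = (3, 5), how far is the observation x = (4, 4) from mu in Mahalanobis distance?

Step 1 — centre the observation: (x - mu) = (1, -1).

Step 2 — invert Sigma. det(Sigma) = 11·14 - (6)² = 118.
  Sigma^{-1} = (1/det) · [[d, -b], [-b, a]] = [[0.1186, -0.0508],
 [-0.0508, 0.0932]].

Step 3 — form the quadratic (x - mu)^T · Sigma^{-1} · (x - mu):
  Sigma^{-1} · (x - mu) = (0.1695, -0.1441).
  (x - mu)^T · [Sigma^{-1} · (x - mu)] = (1)·(0.1695) + (-1)·(-0.1441) = 0.3136.

Step 4 — take square root: d = √(0.3136) ≈ 0.56.

d(x, mu) = √(0.3136) ≈ 0.56


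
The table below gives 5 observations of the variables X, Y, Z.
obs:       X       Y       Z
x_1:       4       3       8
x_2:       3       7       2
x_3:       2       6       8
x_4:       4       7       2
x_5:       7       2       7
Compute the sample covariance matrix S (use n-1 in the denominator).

Step 1 — column means:
  mean(X) = (4 + 3 + 2 + 4 + 7) / 5 = 20/5 = 4
  mean(Y) = (3 + 7 + 6 + 7 + 2) / 5 = 25/5 = 5
  mean(Z) = (8 + 2 + 8 + 2 + 7) / 5 = 27/5 = 5.4

Step 2 — sample covariance S[i,j] = (1/(n-1)) · Σ_k (x_{k,i} - mean_i) · (x_{k,j} - mean_j), with n-1 = 4.
  S[X,X] = ((0)·(0) + (-1)·(-1) + (-2)·(-2) + (0)·(0) + (3)·(3)) / 4 = 14/4 = 3.5
  S[X,Y] = ((0)·(-2) + (-1)·(2) + (-2)·(1) + (0)·(2) + (3)·(-3)) / 4 = -13/4 = -3.25
  S[X,Z] = ((0)·(2.6) + (-1)·(-3.4) + (-2)·(2.6) + (0)·(-3.4) + (3)·(1.6)) / 4 = 3/4 = 0.75
  S[Y,Y] = ((-2)·(-2) + (2)·(2) + (1)·(1) + (2)·(2) + (-3)·(-3)) / 4 = 22/4 = 5.5
  S[Y,Z] = ((-2)·(2.6) + (2)·(-3.4) + (1)·(2.6) + (2)·(-3.4) + (-3)·(1.6)) / 4 = -21/4 = -5.25
  S[Z,Z] = ((2.6)·(2.6) + (-3.4)·(-3.4) + (2.6)·(2.6) + (-3.4)·(-3.4) + (1.6)·(1.6)) / 4 = 39.2/4 = 9.8

S is symmetric (S[j,i] = S[i,j]). Assembling:

S = [[3.5, -3.25, 0.75],
 [-3.25, 5.5, -5.25],
 [0.75, -5.25, 9.8]]


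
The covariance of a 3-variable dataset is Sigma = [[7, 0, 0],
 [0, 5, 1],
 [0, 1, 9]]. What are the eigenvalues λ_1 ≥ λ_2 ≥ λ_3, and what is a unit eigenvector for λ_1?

Step 1 — characteristic polynomial p(λ) = det(λI - Sigma) = λ³ - tr·λ² + c_1·λ - det, where tr = trace, c_1 = sum of the principal 2×2 minors, det = det(Sigma):
  tr = 7 + 5 + 9 = 21,
  c_1 = (7·5 - (0)²) + (7·9 - (0)²) + (5·9 - (1)²) = 35 + 63 + 44 = 142,
  det = 7·(5·9 - (1)²) - (0)·((0)·9 - (1)·(0)) + (0)·((0)·(1) - 5·(0)) = 7·(44) - (0)·(0) + (0)·(0) = 308.
  So p(λ) = λ³ - 21λ² + 142λ - 308.
Step 2 — look for an integer root (rational root theorem: any rational root is an integer divisor of 308). Testing λ = 7:
  p(7) = 343 - 1029 + 994 - 308 = 0  ✓
  Dividing out (λ - 7): p(λ) = (λ - 7)(λ² - 14λ + 44).
Step 3 — remaining eigenvalues from the quadratic λ² - 14λ + 44 = 0:
  Δ = 14² - 4·44 = 196 - 176 = 20,  λ = (14 ± √20)/2 = (14 ± 4.4721)/2 ≈ 9.2361 or 4.7639.
  Sorted: λ_1 = 9.2361,  λ_2 = 7,  λ_3 = 4.7639  (check: sum = 21 = tr ✓).

Step 4 — unit eigenvector for λ_1 ≈ 9.2361: v spans the null space of (Sigma - λ_1 I), whose rows are
  r_1 = (-2.2361, 0, 0),  r_2 = (0, -4.2361, 1),  r_3 = (0, 1, -0.2361).
  v is orthogonal to every row, so take v ∝ r_1 × r_2 = ((0)·(1) - (0)·(-4.2361), (0)·(0) - (-2.2361)·(1), (-2.2361)·(-4.2361) - (0)·(0)) ≈ (0, 2.2361, 9.4721).
  Let u = (0, 2.2361, 9.4721).
  ||u|| = √((0)² + (2.2361)² + (9.4721)²) = √(94.7214) ≈ 9.7325,  v_1 = u/||u|| ≈ (0, 0.2298, 0.9732) (||v_1|| = 1).

λ_1 = 9.2361,  λ_2 = 7,  λ_3 = 4.7639;  v_1 ≈ (0, 0.2298, 0.9732)


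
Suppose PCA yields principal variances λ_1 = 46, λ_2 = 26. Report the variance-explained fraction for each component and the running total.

Step 1 — total variance = trace(Sigma) = Σ λ_i = 46 + 26 = 72.

Step 2 — fraction explained by component i = λ_i / Σ λ:
  PC1: 46/72 = 0.6389
  PC2: 26/72 = 0.3611

Step 3 — cumulative fraction after k components = (λ_1 + ... + λ_k) / Σ λ:
  k = 1: 46/72 = 0.6389
  k = 2: (46 + 26)/72 = 72/72 = 1

Summary (fraction, with percent):

explained: PC1 0.6389 (63.89%), PC2 0.3611 (36.11%);  cumulative: 0.6389, 1


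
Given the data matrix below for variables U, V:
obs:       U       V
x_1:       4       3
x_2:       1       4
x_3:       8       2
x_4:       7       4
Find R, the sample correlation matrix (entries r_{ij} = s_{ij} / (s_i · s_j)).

Step 1 — column means:
  mean(U) = (4 + 1 + 8 + 7) / 4 = 20/4 = 5
  mean(V) = (3 + 4 + 2 + 4) / 4 = 13/4 = 3.25

Step 2 — sample variances and covariances s[i,j] = (1/(n-1)) · Σ_k (x_{k,i} - mean_i) · (x_{k,j} - mean_j), with n-1 = 3:
  s[U,U] = ((-1)·(-1) + (-4)·(-4) + (3)·(3) + (2)·(2)) / 3 = 30/3 = 10
  s[U,V] = ((-1)·(-0.25) + (-4)·(0.75) + (3)·(-1.25) + (2)·(0.75)) / 3 = -5/3 = -1.6667
  s[V,V] = ((-0.25)·(-0.25) + (0.75)·(0.75) + (-1.25)·(-1.25) + (0.75)·(0.75)) / 3 = 2.75/3 = 0.9167
  Sample standard deviations s_i = √(s[i,i]):
  s(U) = √(10) = 3.1623
  s(V) = √(0.9167) = 0.9574

Step 3 — r_{ij} = s_{ij} / (s_i · s_j):
  r[U,U] = 1 (diagonal).
  r[U,V] = -1.6667 / (3.1623 · 0.9574) = -1.6667 / 3.0277 = -0.5505
  r[V,V] = 1 (diagonal).

R is symmetric with unit diagonal. Assembling:

R = [[1, -0.5505],
 [-0.5505, 1]]


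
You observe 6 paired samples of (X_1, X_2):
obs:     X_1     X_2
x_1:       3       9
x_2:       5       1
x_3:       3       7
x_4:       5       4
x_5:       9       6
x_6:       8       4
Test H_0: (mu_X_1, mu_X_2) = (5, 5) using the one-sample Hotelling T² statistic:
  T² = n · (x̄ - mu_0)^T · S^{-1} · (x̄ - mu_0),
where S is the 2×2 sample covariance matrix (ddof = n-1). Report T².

Step 1 — sample mean vector:
  mean(X_1) = (3 + 5 + 3 + 5 + 9 + 8) / 6 = 33/6 = 5.5
  mean(X_2) = (9 + 1 + 7 + 4 + 6 + 4) / 6 = 31/6 = 5.1667
  x̄ = (5.5, 5.1667),  deviation x̄ - mu_0 = (5.5, 5.1667) - (5, 5) = (0.5, 0.1667).

Step 2 — sample covariance matrix, S[i,j] = (1/(n-1)) · Σ_k (x_{k,i} - mean_i) · (x_{k,j} - mean_j), divisor n-1 = 5:
  S[X_1,X_1] = ((-2.5)·(-2.5) + (-0.5)·(-0.5) + (-2.5)·(-2.5) + (-0.5)·(-0.5) + (3.5)·(3.5) + (2.5)·(2.5)) / 5 = 31.5/5 = 6.3
  S[X_1,X_2] = ((-2.5)·(3.8333) + (-0.5)·(-4.1667) + (-2.5)·(1.8333) + (-0.5)·(-1.1667) + (3.5)·(0.8333) + (2.5)·(-1.1667)) / 5 = -11.5/5 = -2.3
  S[X_2,X_2] = ((3.8333)·(3.8333) + (-4.1667)·(-4.1667) + (1.8333)·(1.8333) + (-1.1667)·(-1.1667) + (0.8333)·(0.8333) + (-1.1667)·(-1.1667)) / 5 = 38.8333/5 = 7.7667
  S = [[6.3, -2.3],
 [-2.3, 7.7667]].

Step 3 — invert S. det(S) = 6.3·7.7667 - (-2.3)² = 43.64.
  S^{-1} = (1/det) · [[d, -b], [-b, a]] = [[0.178, 0.0527],
 [0.0527, 0.1444]].

Step 4 — quadratic form (x̄ - mu_0)^T · S^{-1} · (x̄ - mu_0):
  S^{-1} · (x̄ - mu_0) = (0.0978, 0.0504),
  (x̄ - mu_0)^T · [...] = (0.5)·(0.0978) + (0.1667)·(0.0504) = 0.0573.

Step 5 — scale by n: T² = 6 · 0.0573 = 0.3437.

T² ≈ 0.3437


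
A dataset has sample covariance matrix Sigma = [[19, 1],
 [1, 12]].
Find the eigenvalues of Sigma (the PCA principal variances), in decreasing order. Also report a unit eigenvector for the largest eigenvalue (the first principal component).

Step 1 — characteristic polynomial of 2×2 Sigma:
  det(Sigma - λI) = λ² - trace · λ + det = 0.
  trace = 19 + 12 = 31, det = 19·12 - (1)² = 227.
Step 2 — discriminant:
  Δ = trace² - 4·det = 961 - 908 = 53.
Step 3 — eigenvalues:
  λ = (trace ± √Δ)/2 = (31 ± 7.2801)/2,
  λ_1 = 19.1401,  λ_2 = 11.8599.

Step 4 — unit eigenvector for λ_1: solve (Sigma - λ_1 I)v = 0. First row:
  (19 - 19.1401)·v_x + (1)·v_y = 0, i.e. (-0.1401)·v_x + (1)·v_y = 0,
  so v ∝ (b, λ_1 - a) = (1, 0.1401) = u.
  ||u|| = √((1)² + (0.1401)²) = √(1.0196) ≈ 1.0098,
  v_1 = u/||u|| ≈ (0.9903, 0.1387) (||v_1|| = 1).

λ_1 = 19.1401,  λ_2 = 11.8599;  v_1 ≈ (0.9903, 0.1387)


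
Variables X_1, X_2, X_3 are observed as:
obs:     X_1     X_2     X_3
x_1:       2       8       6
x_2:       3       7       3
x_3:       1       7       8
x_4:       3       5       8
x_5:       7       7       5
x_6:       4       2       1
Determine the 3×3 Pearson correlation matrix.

Step 1 — column means:
  mean(X_1) = (2 + 3 + 1 + 3 + 7 + 4) / 6 = 20/6 = 3.3333
  mean(X_2) = (8 + 7 + 7 + 5 + 7 + 2) / 6 = 36/6 = 6
  mean(X_3) = (6 + 3 + 8 + 8 + 5 + 1) / 6 = 31/6 = 5.1667

Step 2 — sample variances and covariances s[i,j] = (1/(n-1)) · Σ_k (x_{k,i} - mean_i) · (x_{k,j} - mean_j), with n-1 = 5:
  s[X_1,X_1] = ((-1.3333)·(-1.3333) + (-0.3333)·(-0.3333) + (-2.3333)·(-2.3333) + (-0.3333)·(-0.3333) + (3.6667)·(3.6667) + (0.6667)·(0.6667)) / 5 = 21.3333/5 = 4.2667
  s[X_1,X_2] = ((-1.3333)·(2) + (-0.3333)·(1) + (-2.3333)·(1) + (-0.3333)·(-1) + (3.6667)·(1) + (0.6667)·(-4)) / 5 = -4/5 = -0.8
  s[X_1,X_3] = ((-1.3333)·(0.8333) + (-0.3333)·(-2.1667) + (-2.3333)·(2.8333) + (-0.3333)·(2.8333) + (3.6667)·(-0.1667) + (0.6667)·(-4.1667)) / 5 = -11.3333/5 = -2.2667
  s[X_2,X_2] = ((2)·(2) + (1)·(1) + (1)·(1) + (-1)·(-1) + (1)·(1) + (-4)·(-4)) / 5 = 24/5 = 4.8
  s[X_2,X_3] = ((2)·(0.8333) + (1)·(-2.1667) + (1)·(2.8333) + (-1)·(2.8333) + (1)·(-0.1667) + (-4)·(-4.1667)) / 5 = 16/5 = 3.2
  s[X_3,X_3] = ((0.8333)·(0.8333) + (-2.1667)·(-2.1667) + (2.8333)·(2.8333) + (2.8333)·(2.8333) + (-0.1667)·(-0.1667) + (-4.1667)·(-4.1667)) / 5 = 38.8333/5 = 7.7667
  Sample standard deviations s_i = √(s[i,i]):
  s(X_1) = √(4.2667) = 2.0656
  s(X_2) = √(4.8) = 2.1909
  s(X_3) = √(7.7667) = 2.7869

Step 3 — r_{ij} = s_{ij} / (s_i · s_j):
  r[X_1,X_1] = 1 (diagonal).
  r[X_1,X_2] = -0.8 / (2.0656 · 2.1909) = -0.8 / 4.5255 = -0.1768
  r[X_1,X_3] = -2.2667 / (2.0656 · 2.7869) = -2.2667 / 5.7565 = -0.3938
  r[X_2,X_2] = 1 (diagonal).
  r[X_2,X_3] = 3.2 / (2.1909 · 2.7869) = 3.2 / 6.1057 = 0.5241
  r[X_3,X_3] = 1 (diagonal).

R is symmetric with unit diagonal. Assembling:

R = [[1, -0.1768, -0.3938],
 [-0.1768, 1, 0.5241],
 [-0.3938, 0.5241, 1]]
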